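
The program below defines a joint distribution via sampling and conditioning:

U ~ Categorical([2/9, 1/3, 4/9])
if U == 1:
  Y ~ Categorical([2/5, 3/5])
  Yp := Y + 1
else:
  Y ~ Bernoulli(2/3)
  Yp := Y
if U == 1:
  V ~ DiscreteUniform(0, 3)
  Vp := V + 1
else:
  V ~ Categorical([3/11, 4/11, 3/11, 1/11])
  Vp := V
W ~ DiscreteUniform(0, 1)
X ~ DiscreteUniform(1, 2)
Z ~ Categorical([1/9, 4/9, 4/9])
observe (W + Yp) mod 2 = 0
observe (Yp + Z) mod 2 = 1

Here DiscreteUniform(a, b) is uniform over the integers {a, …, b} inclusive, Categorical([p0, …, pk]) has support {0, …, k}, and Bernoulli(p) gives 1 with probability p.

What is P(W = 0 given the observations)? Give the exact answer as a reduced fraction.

P(W = 0 | obs) = 38/103

Enumerate traces; 72 have nonzero weight after conditioning:
  (U=0, Y=0, V=0, W=0, X=1, Z=1) weight 2/891
  (U=0, Y=0, V=0, W=0, X=2, Z=1) weight 2/891
  (U=0, Y=0, V=1, W=0, X=1, Z=1) weight 8/2673
  (U=0, Y=0, V=1, W=0, X=2, Z=1) weight 8/2673
  (U=0, Y=0, V=2, W=0, X=1, Z=1) weight 2/891
  (U=0, Y=0, V=2, W=0, X=2, Z=1) weight 2/891
  (U=0, Y=0, V=3, W=0, X=1, Z=1) weight 2/2673
  (U=0, Y=0, V=3, W=0, X=2, Z=1) weight 2/2673
  (U=0, Y=1, V=0, W=1, X=1, Z=0) weight 1/891
  … 63 more
Group by W:
  weight(W=0) = 38/405
  weight(W=1) = 13/81
Total weight = 38/405 + 13/81 = 103/405
P(W=0 | obs) = 38/405 / 103/405 = 38/103
P(W=1 | obs) = 13/81 / 103/405 = 65/103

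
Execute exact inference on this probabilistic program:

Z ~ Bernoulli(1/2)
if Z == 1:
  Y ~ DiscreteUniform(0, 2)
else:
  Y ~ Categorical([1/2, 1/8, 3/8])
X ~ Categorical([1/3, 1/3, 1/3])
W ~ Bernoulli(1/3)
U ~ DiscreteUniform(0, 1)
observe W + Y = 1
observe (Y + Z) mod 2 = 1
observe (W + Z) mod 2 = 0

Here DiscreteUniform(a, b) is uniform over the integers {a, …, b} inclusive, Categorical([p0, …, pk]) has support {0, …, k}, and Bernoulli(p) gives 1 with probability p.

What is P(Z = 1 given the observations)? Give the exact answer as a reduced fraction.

P(Z = 1 | obs) = 4/7

Enumerate traces; 12 have nonzero weight after conditioning:
  (Z=0, Y=1, X=0, W=0, U=0) weight 1/144
  (Z=0, Y=1, X=0, W=0, U=1) weight 1/144
  (Z=0, Y=1, X=1, W=0, U=0) weight 1/144
  (Z=0, Y=1, X=1, W=0, U=1) weight 1/144
  (Z=0, Y=1, X=2, W=0, U=0) weight 1/144
  (Z=0, Y=1, X=2, W=0, U=1) weight 1/144
  (Z=1, Y=0, X=0, W=1, U=0) weight 1/108
  (Z=1, Y=0, X=0, W=1, U=1) weight 1/108
  … 4 more
Group by Z:
  weight(Z=0) = 1/24
  weight(Z=1) = 1/18
Total weight = 1/24 + 1/18 = 7/72
P(Z=0 | obs) = 1/24 / 7/72 = 3/7
P(Z=1 | obs) = 1/18 / 7/72 = 4/7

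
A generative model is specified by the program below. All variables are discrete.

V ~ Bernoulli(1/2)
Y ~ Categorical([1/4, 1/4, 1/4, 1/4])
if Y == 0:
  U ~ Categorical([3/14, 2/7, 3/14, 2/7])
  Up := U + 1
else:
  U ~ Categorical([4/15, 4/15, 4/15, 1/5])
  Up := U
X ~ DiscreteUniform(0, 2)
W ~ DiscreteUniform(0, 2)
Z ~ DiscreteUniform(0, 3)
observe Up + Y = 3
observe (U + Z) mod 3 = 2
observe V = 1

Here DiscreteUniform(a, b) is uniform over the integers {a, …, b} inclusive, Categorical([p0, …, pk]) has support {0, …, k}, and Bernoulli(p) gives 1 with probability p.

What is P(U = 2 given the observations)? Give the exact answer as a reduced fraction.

P(U = 2 | obs) = 101/157

Enumerate traces; 54 have nonzero weight after conditioning:
  (V=1, Y=0, U=2, X=0, W=0, Z=0) weight 1/1344
  (V=1, Y=0, U=2, X=0, W=0, Z=3) weight 1/1344
  (V=1, Y=0, U=2, X=0, W=1, Z=0) weight 1/1344
  (V=1, Y=0, U=2, X=0, W=1, Z=3) weight 1/1344
  (V=1, Y=0, U=2, X=0, W=2, Z=0) weight 1/1344
  (V=1, Y=0, U=2, X=0, W=2, Z=3) weight 1/1344
  (V=1, Y=0, U=2, X=1, W=0, Z=0) weight 1/1344
  (V=1, Y=0, U=2, X=1, W=0, Z=3) weight 1/1344
  (V=1, Y=2, U=1, X=0, W=0, Z=1) weight 1/1080
  (V=1, Y=3, U=0, X=0, W=0, Z=2) weight 1/1080
  … 44 more
Group by U:
  weight(U=0) = 1/120
  weight(U=1) = 1/120
  weight(U=2) = 101/3360
Total weight = 1/120 + 1/120 + 101/3360 = 157/3360
P(U=0 | obs) = 1/120 / 157/3360 = 28/157
P(U=1 | obs) = 1/120 / 157/3360 = 28/157
P(U=2 | obs) = 101/3360 / 157/3360 = 101/157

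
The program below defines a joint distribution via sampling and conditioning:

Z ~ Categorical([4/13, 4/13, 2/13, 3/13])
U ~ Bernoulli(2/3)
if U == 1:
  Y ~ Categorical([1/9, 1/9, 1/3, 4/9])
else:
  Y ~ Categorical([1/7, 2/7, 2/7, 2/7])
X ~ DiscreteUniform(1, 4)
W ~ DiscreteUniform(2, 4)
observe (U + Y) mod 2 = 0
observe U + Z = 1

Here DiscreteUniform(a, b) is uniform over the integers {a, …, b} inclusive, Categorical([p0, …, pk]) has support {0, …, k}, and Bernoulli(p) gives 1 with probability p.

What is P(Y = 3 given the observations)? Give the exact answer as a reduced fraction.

P(Y = 3 | obs) = 56/97

Enumerate traces; 48 have nonzero weight after conditioning:
  (Z=0, U=1, Y=1, X=1, W=2) weight 2/1053
  (Z=0, U=1, Y=1, X=1, W=3) weight 2/1053
  (Z=0, U=1, Y=1, X=1, W=4) weight 2/1053
  (Z=0, U=1, Y=1, X=2, W=2) weight 2/1053
  (Z=0, U=1, Y=1, X=2, W=3) weight 2/1053
  (Z=0, U=1, Y=1, X=2, W=4) weight 2/1053
  (Z=0, U=1, Y=1, X=3, W=2) weight 2/1053
  (Z=0, U=1, Y=1, X=3, W=3) weight 2/1053
  (Z=0, U=1, Y=3, X=1, W=2) weight 8/1053
  (Z=1, U=0, Y=0, X=1, W=2) weight 1/819
  … 38 more
Group by Y:
  weight(Y=0) = 4/273
  weight(Y=1) = 8/351
  weight(Y=2) = 8/273
  weight(Y=3) = 32/351
Total weight = 4/273 + 8/351 + 8/273 + 32/351 = 388/2457
P(Y=0 | obs) = 4/273 / 388/2457 = 9/97
P(Y=1 | obs) = 8/351 / 388/2457 = 14/97
P(Y=2 | obs) = 8/273 / 388/2457 = 18/97
P(Y=3 | obs) = 32/351 / 388/2457 = 56/97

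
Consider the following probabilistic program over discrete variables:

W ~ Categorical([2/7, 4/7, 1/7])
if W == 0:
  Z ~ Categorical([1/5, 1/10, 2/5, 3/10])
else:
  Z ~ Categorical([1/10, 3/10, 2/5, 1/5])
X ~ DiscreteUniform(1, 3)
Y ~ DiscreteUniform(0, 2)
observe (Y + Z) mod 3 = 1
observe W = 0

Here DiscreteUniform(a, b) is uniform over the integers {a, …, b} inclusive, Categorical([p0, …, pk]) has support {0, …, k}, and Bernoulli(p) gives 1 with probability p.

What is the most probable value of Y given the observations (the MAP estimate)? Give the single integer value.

Enumerate traces; 12 have nonzero weight after conditioning:
  (W=0, Z=0, X=1, Y=1) weight 2/315
  (W=0, Z=0, X=2, Y=1) weight 2/315
  (W=0, Z=0, X=3, Y=1) weight 2/315
  (W=0, Z=1, X=1, Y=0) weight 1/315
  (W=0, Z=1, X=2, Y=0) weight 1/315
  (W=0, Z=1, X=3, Y=0) weight 1/315
  (W=0, Z=2, X=1, Y=2) weight 4/315
  (W=0, Z=2, X=2, Y=2) weight 4/315
  … 4 more
Group by Y:
  weight(Y=0) = 1/105
  weight(Y=1) = 1/21
  weight(Y=2) = 4/105
Total weight = 1/105 + 1/21 + 4/105 = 2/21
P(Y=0 | obs) = 1/105 / 2/21 = 1/10
P(Y=1 | obs) = 1/21 / 2/21 = 1/2
P(Y=2 | obs) = 4/105 / 2/21 = 2/5
argmax = 1

argmax_v P(Y = v | obs) = 1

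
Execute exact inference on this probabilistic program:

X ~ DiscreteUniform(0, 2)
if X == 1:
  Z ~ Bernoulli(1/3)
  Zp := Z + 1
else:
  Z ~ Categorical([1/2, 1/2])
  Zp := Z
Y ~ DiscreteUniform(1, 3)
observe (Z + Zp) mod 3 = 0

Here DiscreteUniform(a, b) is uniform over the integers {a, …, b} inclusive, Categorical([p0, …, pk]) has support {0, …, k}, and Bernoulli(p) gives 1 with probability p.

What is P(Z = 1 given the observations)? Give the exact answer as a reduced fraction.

P(Z = 1 | obs) = 1/4

Enumerate traces; 9 have nonzero weight after conditioning:
  (X=0, Z=0, Y=1) weight 1/18
  (X=0, Z=0, Y=2) weight 1/18
  (X=0, Z=0, Y=3) weight 1/18
  (X=1, Z=1, Y=1) weight 1/27
  (X=1, Z=1, Y=2) weight 1/27
  (X=1, Z=1, Y=3) weight 1/27
  (X=2, Z=0, Y=1) weight 1/18
  (X=2, Z=0, Y=2) weight 1/18
  … 1 more
Group by Z:
  weight(Z=0) = 1/3
  weight(Z=1) = 1/9
Total weight = 1/3 + 1/9 = 4/9
P(Z=0 | obs) = 1/3 / 4/9 = 3/4
P(Z=1 | obs) = 1/9 / 4/9 = 1/4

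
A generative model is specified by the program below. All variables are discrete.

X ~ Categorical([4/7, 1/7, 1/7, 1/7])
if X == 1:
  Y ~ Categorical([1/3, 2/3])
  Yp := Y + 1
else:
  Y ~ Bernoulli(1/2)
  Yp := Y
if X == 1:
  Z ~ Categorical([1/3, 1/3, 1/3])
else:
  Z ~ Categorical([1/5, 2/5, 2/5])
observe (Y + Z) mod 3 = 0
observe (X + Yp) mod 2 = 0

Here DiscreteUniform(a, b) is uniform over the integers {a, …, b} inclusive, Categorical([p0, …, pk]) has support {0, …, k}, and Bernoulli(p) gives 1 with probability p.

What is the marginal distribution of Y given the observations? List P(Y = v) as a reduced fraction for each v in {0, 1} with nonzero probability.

P(Y=0) = 55/73, P(Y=1) = 18/73

Enumerate traces; 4 have nonzero weight after conditioning:
  (X=0, Y=0, Z=0) weight 2/35
  (X=1, Y=0, Z=0) weight 1/63
  (X=2, Y=0, Z=0) weight 1/70
  (X=3, Y=1, Z=2) weight 1/35
Group by Y:
  weight(Y=0) = 11/126
  weight(Y=1) = 1/35
Total weight = 11/126 + 1/35 = 73/630
P(Y=0 | obs) = 11/126 / 73/630 = 55/73
P(Y=1 | obs) = 1/35 / 73/630 = 18/73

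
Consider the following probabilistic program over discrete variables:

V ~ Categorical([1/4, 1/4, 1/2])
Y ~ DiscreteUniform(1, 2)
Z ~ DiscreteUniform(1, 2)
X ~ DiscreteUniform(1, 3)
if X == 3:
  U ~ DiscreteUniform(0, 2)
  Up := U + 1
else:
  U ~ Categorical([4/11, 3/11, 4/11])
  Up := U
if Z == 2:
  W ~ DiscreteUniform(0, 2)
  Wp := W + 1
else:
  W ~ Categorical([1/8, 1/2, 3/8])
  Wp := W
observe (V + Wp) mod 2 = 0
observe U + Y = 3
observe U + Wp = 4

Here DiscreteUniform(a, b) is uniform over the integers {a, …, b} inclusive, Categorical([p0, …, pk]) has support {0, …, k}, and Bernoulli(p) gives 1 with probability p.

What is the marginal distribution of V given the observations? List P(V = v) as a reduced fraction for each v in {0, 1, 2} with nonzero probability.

Enumerate traces; 15 have nonzero weight after conditioning:
  (V=0, Y=1, Z=1, X=1, U=2, W=2) weight 1/352
  (V=0, Y=1, Z=1, X=2, U=2, W=2) weight 1/352
  (V=0, Y=1, Z=1, X=3, U=2, W=2) weight 1/384
  (V=0, Y=1, Z=2, X=1, U=2, W=1) weight 1/396
  (V=0, Y=1, Z=2, X=2, U=2, W=1) weight 1/396
  (V=0, Y=1, Z=2, X=3, U=2, W=1) weight 1/432
  (V=1, Y=2, Z=2, X=1, U=1, W=2) weight 1/528
  (V=1, Y=2, Z=2, X=2, U=1, W=2) weight 1/528
  (V=2, Y=1, Z=1, X=1, U=2, W=2) weight 1/176
  … 6 more
Group by V:
  weight(V=0) = 595/38016
  weight(V=1) = 29/4752
  weight(V=2) = 595/19008
Total weight = 595/38016 + 29/4752 + 595/19008 = 2017/38016
P(V=0 | obs) = 595/38016 / 2017/38016 = 595/2017
P(V=1 | obs) = 29/4752 / 2017/38016 = 232/2017
P(V=2 | obs) = 595/19008 / 2017/38016 = 1190/2017

P(V=0) = 595/2017, P(V=1) = 232/2017, P(V=2) = 1190/2017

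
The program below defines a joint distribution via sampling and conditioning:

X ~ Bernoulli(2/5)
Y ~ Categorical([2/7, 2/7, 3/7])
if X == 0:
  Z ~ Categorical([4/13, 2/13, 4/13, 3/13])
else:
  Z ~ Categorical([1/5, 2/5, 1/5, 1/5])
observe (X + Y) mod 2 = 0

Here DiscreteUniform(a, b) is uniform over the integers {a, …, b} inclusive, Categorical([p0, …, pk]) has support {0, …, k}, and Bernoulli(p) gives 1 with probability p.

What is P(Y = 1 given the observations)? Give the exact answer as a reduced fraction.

P(Y = 1 | obs) = 4/19

Enumerate traces; 12 have nonzero weight after conditioning:
  (X=0, Y=0, Z=0) weight 24/455
  (X=0, Y=0, Z=1) weight 12/455
  (X=0, Y=0, Z=2) weight 24/455
  (X=0, Y=0, Z=3) weight 18/455
  (X=0, Y=2, Z=0) weight 36/455
  (X=0, Y=2, Z=1) weight 18/455
  (X=0, Y=2, Z=2) weight 36/455
  (X=0, Y=2, Z=3) weight 27/455
  (X=1, Y=1, Z=0) weight 4/175
  … 3 more
Group by Y:
  weight(Y=0) = 6/35
  weight(Y=1) = 4/35
  weight(Y=2) = 9/35
Total weight = 6/35 + 4/35 + 9/35 = 19/35
P(Y=0 | obs) = 6/35 / 19/35 = 6/19
P(Y=1 | obs) = 4/35 / 19/35 = 4/19
P(Y=2 | obs) = 9/35 / 19/35 = 9/19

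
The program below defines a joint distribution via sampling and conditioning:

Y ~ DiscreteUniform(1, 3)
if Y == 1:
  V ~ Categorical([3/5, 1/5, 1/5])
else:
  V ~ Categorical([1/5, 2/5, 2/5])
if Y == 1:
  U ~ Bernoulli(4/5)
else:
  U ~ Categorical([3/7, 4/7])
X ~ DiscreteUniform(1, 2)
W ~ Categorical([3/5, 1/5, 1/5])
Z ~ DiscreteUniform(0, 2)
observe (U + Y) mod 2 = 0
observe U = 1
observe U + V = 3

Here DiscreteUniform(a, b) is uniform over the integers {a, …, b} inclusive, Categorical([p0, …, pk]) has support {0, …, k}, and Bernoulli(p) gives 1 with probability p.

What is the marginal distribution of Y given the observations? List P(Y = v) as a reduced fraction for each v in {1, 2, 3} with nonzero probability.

P(Y=1) = 7/17, P(Y=3) = 10/17

Enumerate traces; 36 have nonzero weight after conditioning:
  (Y=1, V=2, U=1, X=1, W=0, Z=0) weight 2/375
  (Y=1, V=2, U=1, X=1, W=0, Z=1) weight 2/375
  (Y=1, V=2, U=1, X=1, W=0, Z=2) weight 2/375
  (Y=1, V=2, U=1, X=1, W=1, Z=0) weight 2/1125
  (Y=1, V=2, U=1, X=1, W=1, Z=1) weight 2/1125
  (Y=1, V=2, U=1, X=1, W=1, Z=2) weight 2/1125
  (Y=1, V=2, U=1, X=1, W=2, Z=0) weight 2/1125
  (Y=1, V=2, U=1, X=1, W=2, Z=1) weight 2/1125
  (Y=3, V=2, U=1, X=1, W=0, Z=0) weight 4/525
  … 27 more
Group by Y:
  weight(Y=1) = 4/75
  weight(Y=3) = 8/105
Total weight = 4/75 + 8/105 = 68/525
P(Y=1 | obs) = 4/75 / 68/525 = 7/17
P(Y=3 | obs) = 8/105 / 68/525 = 10/17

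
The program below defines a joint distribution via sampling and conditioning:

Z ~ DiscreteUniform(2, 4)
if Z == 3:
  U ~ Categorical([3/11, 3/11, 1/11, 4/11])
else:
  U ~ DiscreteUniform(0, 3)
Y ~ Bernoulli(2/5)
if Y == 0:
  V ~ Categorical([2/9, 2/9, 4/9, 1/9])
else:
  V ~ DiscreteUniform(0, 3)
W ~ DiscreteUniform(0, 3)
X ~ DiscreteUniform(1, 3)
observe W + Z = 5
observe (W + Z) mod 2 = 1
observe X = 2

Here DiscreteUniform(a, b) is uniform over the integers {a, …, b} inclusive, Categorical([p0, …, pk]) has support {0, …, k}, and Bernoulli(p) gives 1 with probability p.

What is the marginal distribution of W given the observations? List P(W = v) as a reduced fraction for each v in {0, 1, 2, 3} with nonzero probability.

P(W=1) = 1/3, P(W=2) = 1/3, P(W=3) = 1/3

Enumerate traces; 96 have nonzero weight after conditioning:
  (Z=2, U=0, Y=0, V=0, W=3, X=2) weight 1/1080
  (Z=2, U=0, Y=0, V=1, W=3, X=2) weight 1/1080
  (Z=2, U=0, Y=0, V=2, W=3, X=2) weight 1/540
  (Z=2, U=0, Y=0, V=3, W=3, X=2) weight 1/2160
  (Z=2, U=0, Y=1, V=0, W=3, X=2) weight 1/1440
  (Z=2, U=0, Y=1, V=1, W=3, X=2) weight 1/1440
  (Z=2, U=0, Y=1, V=2, W=3, X=2) weight 1/1440
  (Z=2, U=0, Y=1, V=3, W=3, X=2) weight 1/1440
  (Z=3, U=0, Y=0, V=0, W=2, X=2) weight 1/990
  (Z=4, U=0, Y=0, V=0, W=1, X=2) weight 1/1080
  … 86 more
Group by W:
  weight(W=1) = 1/36
  weight(W=2) = 1/36
  weight(W=3) = 1/36
Total weight = 1/36 + 1/36 + 1/36 = 1/12
P(W=1 | obs) = 1/36 / 1/12 = 1/3
P(W=2 | obs) = 1/36 / 1/12 = 1/3
P(W=3 | obs) = 1/36 / 1/12 = 1/3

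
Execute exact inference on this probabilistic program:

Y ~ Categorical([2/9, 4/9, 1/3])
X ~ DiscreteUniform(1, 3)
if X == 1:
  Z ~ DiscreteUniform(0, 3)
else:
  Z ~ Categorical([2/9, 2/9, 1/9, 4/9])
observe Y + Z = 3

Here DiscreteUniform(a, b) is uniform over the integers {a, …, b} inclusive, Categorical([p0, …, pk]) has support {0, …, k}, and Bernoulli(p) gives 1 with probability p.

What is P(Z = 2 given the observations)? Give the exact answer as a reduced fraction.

Enumerate traces; 9 have nonzero weight after conditioning:
  (Y=0, X=1, Z=3) weight 1/54
  (Y=0, X=2, Z=3) weight 8/243
  (Y=0, X=3, Z=3) weight 8/243
  (Y=1, X=1, Z=2) weight 1/27
  (Y=1, X=2, Z=2) weight 4/243
  (Y=1, X=3, Z=2) weight 4/243
  (Y=2, X=1, Z=1) weight 1/36
  (Y=2, X=2, Z=1) weight 2/81
  … 1 more
Group by Z:
  weight(Z=1) = 25/324
  weight(Z=2) = 17/243
  weight(Z=3) = 41/486
Total weight = 25/324 + 17/243 + 41/486 = 25/108
P(Z=1 | obs) = 25/324 / 25/108 = 1/3
P(Z=2 | obs) = 17/243 / 25/108 = 68/225
P(Z=3 | obs) = 41/486 / 25/108 = 82/225

P(Z = 2 | obs) = 68/225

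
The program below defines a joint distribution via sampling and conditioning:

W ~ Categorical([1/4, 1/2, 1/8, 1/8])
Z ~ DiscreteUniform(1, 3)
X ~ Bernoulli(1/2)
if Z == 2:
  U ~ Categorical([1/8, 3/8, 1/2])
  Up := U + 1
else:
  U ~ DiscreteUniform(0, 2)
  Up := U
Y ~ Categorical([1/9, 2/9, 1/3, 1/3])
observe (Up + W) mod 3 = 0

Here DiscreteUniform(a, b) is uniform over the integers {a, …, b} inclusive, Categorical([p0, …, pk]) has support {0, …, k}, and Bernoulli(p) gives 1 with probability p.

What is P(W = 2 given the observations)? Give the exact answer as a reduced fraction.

P(W = 2 | obs) = 19/203

Enumerate traces; 96 have nonzero weight after conditioning:
  (W=0, Z=1, X=0, U=0, Y=0) weight 1/648
  (W=0, Z=1, X=0, U=0, Y=1) weight 1/324
  (W=0, Z=1, X=0, U=0, Y=2) weight 1/216
  (W=0, Z=1, X=0, U=0, Y=3) weight 1/216
  (W=0, Z=1, X=1, U=0, Y=0) weight 1/648
  (W=0, Z=1, X=1, U=0, Y=1) weight 1/324
  (W=0, Z=1, X=1, U=0, Y=2) weight 1/216
  (W=0, Z=1, X=1, U=0, Y=3) weight 1/216
  (W=1, Z=1, X=0, U=2, Y=0) weight 1/324
  (W=2, Z=1, X=0, U=1, Y=0) weight 1/1296
  … 86 more
Group by W:
  weight(W=0) = 7/72
  weight(W=1) = 25/144
  weight(W=2) = 19/576
  weight(W=3) = 7/144
Total weight = 7/72 + 25/144 + 19/576 + 7/144 = 203/576
P(W=0 | obs) = 7/72 / 203/576 = 8/29
P(W=1 | obs) = 25/144 / 203/576 = 100/203
P(W=2 | obs) = 19/576 / 203/576 = 19/203
P(W=3 | obs) = 7/144 / 203/576 = 4/29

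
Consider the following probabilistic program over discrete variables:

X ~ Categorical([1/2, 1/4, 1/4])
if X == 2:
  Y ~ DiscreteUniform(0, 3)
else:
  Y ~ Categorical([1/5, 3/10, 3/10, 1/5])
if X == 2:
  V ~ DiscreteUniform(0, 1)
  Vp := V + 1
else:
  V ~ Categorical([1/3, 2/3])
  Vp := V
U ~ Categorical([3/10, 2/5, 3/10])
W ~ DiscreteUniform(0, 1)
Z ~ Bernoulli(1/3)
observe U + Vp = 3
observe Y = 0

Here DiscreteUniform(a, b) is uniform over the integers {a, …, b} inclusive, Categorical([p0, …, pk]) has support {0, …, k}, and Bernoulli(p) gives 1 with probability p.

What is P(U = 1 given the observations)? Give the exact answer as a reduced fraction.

P(U = 1 | obs) = 20/83

Enumerate traces; 16 have nonzero weight after conditioning:
  (X=0, Y=0, V=1, U=2, W=0, Z=0) weight 1/150
  (X=0, Y=0, V=1, U=2, W=0, Z=1) weight 1/300
  (X=0, Y=0, V=1, U=2, W=1, Z=0) weight 1/150
  (X=0, Y=0, V=1, U=2, W=1, Z=1) weight 1/300
  (X=1, Y=0, V=1, U=2, W=0, Z=0) weight 1/300
  (X=1, Y=0, V=1, U=2, W=0, Z=1) weight 1/600
  (X=1, Y=0, V=1, U=2, W=1, Z=0) weight 1/300
  (X=1, Y=0, V=1, U=2, W=1, Z=1) weight 1/600
  (X=2, Y=0, V=1, U=1, W=0, Z=0) weight 1/240
  … 7 more
Group by U:
  weight(U=1) = 1/80
  weight(U=2) = 63/1600
Total weight = 1/80 + 63/1600 = 83/1600
P(U=1 | obs) = 1/80 / 83/1600 = 20/83
P(U=2 | obs) = 63/1600 / 83/1600 = 63/83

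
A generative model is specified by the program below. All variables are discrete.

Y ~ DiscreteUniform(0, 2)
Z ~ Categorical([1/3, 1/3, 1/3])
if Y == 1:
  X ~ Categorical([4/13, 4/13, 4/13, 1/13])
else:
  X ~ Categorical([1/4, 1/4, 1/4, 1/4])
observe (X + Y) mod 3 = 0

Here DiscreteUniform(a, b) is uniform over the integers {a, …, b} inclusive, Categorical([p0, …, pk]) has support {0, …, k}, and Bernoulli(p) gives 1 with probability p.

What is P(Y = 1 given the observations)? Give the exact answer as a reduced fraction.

P(Y = 1 | obs) = 16/55

Enumerate traces; 12 have nonzero weight after conditioning:
  (Y=0, Z=0, X=0) weight 1/36
  (Y=0, Z=0, X=3) weight 1/36
  (Y=0, Z=1, X=0) weight 1/36
  (Y=0, Z=1, X=3) weight 1/36
  (Y=0, Z=2, X=0) weight 1/36
  (Y=0, Z=2, X=3) weight 1/36
  (Y=1, Z=0, X=2) weight 4/117
  (Y=1, Z=1, X=2) weight 4/117
  (Y=2, Z=0, X=1) weight 1/36
  … 3 more
Group by Y:
  weight(Y=0) = 1/6
  weight(Y=1) = 4/39
  weight(Y=2) = 1/12
Total weight = 1/6 + 4/39 + 1/12 = 55/156
P(Y=0 | obs) = 1/6 / 55/156 = 26/55
P(Y=1 | obs) = 4/39 / 55/156 = 16/55
P(Y=2 | obs) = 1/12 / 55/156 = 13/55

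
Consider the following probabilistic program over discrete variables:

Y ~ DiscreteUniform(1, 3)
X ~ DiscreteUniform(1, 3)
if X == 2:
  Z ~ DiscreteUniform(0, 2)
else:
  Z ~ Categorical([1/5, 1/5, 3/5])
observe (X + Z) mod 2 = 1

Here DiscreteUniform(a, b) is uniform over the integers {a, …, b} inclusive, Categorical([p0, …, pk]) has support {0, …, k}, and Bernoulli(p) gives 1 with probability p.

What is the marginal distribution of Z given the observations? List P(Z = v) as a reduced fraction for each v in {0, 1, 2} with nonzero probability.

P(Z=0) = 6/29, P(Z=1) = 5/29, P(Z=2) = 18/29

Enumerate traces; 15 have nonzero weight after conditioning:
  (Y=1, X=1, Z=0) weight 1/45
  (Y=1, X=1, Z=2) weight 1/15
  (Y=1, X=2, Z=1) weight 1/27
  (Y=1, X=3, Z=0) weight 1/45
  (Y=1, X=3, Z=2) weight 1/15
  (Y=2, X=1, Z=0) weight 1/45
  (Y=2, X=1, Z=2) weight 1/15
  (Y=2, X=2, Z=1) weight 1/27
  … 7 more
Group by Z:
  weight(Z=0) = 2/15
  weight(Z=1) = 1/9
  weight(Z=2) = 2/5
Total weight = 2/15 + 1/9 + 2/5 = 29/45
P(Z=0 | obs) = 2/15 / 29/45 = 6/29
P(Z=1 | obs) = 1/9 / 29/45 = 5/29
P(Z=2 | obs) = 2/5 / 29/45 = 18/29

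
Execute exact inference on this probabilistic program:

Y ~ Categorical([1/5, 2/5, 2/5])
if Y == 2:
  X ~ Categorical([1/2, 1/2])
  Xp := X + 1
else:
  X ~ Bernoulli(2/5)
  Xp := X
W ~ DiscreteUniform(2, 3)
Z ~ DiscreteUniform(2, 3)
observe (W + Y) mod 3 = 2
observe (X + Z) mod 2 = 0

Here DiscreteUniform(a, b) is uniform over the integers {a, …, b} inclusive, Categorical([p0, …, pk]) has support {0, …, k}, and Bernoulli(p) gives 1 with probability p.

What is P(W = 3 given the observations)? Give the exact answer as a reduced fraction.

Enumerate traces; 4 have nonzero weight after conditioning:
  (Y=0, X=0, W=2, Z=2) weight 3/100
  (Y=0, X=1, W=2, Z=3) weight 1/50
  (Y=2, X=0, W=3, Z=2) weight 1/20
  (Y=2, X=1, W=3, Z=3) weight 1/20
Group by W:
  weight(W=2) = 1/20
  weight(W=3) = 1/10
Total weight = 1/20 + 1/10 = 3/20
P(W=2 | obs) = 1/20 / 3/20 = 1/3
P(W=3 | obs) = 1/10 / 3/20 = 2/3

P(W = 3 | obs) = 2/3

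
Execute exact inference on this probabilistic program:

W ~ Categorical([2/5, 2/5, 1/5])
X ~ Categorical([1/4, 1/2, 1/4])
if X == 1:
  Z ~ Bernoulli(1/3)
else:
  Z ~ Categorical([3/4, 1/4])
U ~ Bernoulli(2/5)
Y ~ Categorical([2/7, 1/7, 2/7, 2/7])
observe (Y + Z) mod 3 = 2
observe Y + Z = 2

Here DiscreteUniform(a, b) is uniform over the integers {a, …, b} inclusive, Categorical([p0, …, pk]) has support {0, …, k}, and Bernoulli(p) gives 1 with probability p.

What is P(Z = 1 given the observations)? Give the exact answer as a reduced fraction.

P(Z = 1 | obs) = 7/41

Enumerate traces; 36 have nonzero weight after conditioning:
  (W=0, X=0, Z=0, U=0, Y=2) weight 9/700
  (W=0, X=0, Z=0, U=1, Y=2) weight 3/350
  (W=0, X=0, Z=1, U=0, Y=1) weight 3/1400
  (W=0, X=0, Z=1, U=1, Y=1) weight 1/700
  (W=0, X=1, Z=0, U=0, Y=2) weight 4/175
  (W=0, X=1, Z=0, U=1, Y=2) weight 8/525
  (W=0, X=1, Z=1, U=0, Y=1) weight 1/175
  (W=0, X=1, Z=1, U=1, Y=1) weight 2/525
  … 28 more
Group by Z:
  weight(Z=0) = 17/84
  weight(Z=1) = 1/24
Total weight = 17/84 + 1/24 = 41/168
P(Z=0 | obs) = 17/84 / 41/168 = 34/41
P(Z=1 | obs) = 1/24 / 41/168 = 7/41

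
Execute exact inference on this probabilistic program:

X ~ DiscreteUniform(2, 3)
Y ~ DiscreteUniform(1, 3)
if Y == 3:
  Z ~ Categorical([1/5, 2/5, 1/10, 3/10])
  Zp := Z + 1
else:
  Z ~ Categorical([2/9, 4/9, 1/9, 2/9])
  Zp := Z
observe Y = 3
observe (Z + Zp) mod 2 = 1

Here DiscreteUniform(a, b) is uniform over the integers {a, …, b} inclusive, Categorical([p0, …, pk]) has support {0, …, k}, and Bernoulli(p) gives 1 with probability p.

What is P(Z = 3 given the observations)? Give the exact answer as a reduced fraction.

P(Z = 3 | obs) = 3/10

Enumerate traces; 8 have nonzero weight after conditioning:
  (X=2, Y=3, Z=0) weight 1/30
  (X=2, Y=3, Z=1) weight 1/15
  (X=2, Y=3, Z=2) weight 1/60
  (X=2, Y=3, Z=3) weight 1/20
  (X=3, Y=3, Z=0) weight 1/30
  (X=3, Y=3, Z=1) weight 1/15
  (X=3, Y=3, Z=2) weight 1/60
  (X=3, Y=3, Z=3) weight 1/20
Group by Z:
  weight(Z=0) = 1/15
  weight(Z=1) = 2/15
  weight(Z=2) = 1/30
  weight(Z=3) = 1/10
Total weight = 1/15 + 2/15 + 1/30 + 1/10 = 1/3
P(Z=0 | obs) = 1/15 / 1/3 = 1/5
P(Z=1 | obs) = 2/15 / 1/3 = 2/5
P(Z=2 | obs) = 1/30 / 1/3 = 1/10
P(Z=3 | obs) = 1/10 / 1/3 = 3/10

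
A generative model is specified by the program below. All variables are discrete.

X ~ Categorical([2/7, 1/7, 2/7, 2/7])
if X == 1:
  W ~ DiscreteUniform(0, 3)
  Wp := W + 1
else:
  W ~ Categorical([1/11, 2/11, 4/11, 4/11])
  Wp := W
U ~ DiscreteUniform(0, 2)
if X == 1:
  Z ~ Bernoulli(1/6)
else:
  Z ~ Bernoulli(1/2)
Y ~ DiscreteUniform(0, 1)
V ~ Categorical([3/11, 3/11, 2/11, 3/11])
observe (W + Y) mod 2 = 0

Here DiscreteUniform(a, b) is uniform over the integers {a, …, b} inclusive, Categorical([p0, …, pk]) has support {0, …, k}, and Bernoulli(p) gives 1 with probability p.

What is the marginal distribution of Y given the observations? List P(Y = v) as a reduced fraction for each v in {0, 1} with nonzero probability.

Enumerate traces; 384 have nonzero weight after conditioning:
  (X=0, W=0, U=0, Z=0, Y=0, V=0) weight 1/1694
  (X=0, W=0, U=0, Z=0, Y=0, V=1) weight 1/1694
  (X=0, W=0, U=0, Z=0, Y=0, V=2) weight 1/2541
  (X=0, W=0, U=0, Z=0, Y=0, V=3) weight 1/1694
  (X=0, W=0, U=0, Z=1, Y=0, V=0) weight 1/1694
  (X=0, W=0, U=0, Z=1, Y=0, V=1) weight 1/1694
  (X=0, W=0, U=0, Z=1, Y=0, V=2) weight 1/2541
  (X=0, W=0, U=0, Z=1, Y=0, V=3) weight 1/1694
  (X=0, W=1, U=0, Z=0, Y=1, V=0) weight 1/847
  … 375 more
Group by Y:
  weight(Y=0) = 71/308
  weight(Y=1) = 83/308
Total weight = 71/308 + 83/308 = 1/2
P(Y=0 | obs) = 71/308 / 1/2 = 71/154
P(Y=1 | obs) = 83/308 / 1/2 = 83/154

P(Y=0) = 71/154, P(Y=1) = 83/154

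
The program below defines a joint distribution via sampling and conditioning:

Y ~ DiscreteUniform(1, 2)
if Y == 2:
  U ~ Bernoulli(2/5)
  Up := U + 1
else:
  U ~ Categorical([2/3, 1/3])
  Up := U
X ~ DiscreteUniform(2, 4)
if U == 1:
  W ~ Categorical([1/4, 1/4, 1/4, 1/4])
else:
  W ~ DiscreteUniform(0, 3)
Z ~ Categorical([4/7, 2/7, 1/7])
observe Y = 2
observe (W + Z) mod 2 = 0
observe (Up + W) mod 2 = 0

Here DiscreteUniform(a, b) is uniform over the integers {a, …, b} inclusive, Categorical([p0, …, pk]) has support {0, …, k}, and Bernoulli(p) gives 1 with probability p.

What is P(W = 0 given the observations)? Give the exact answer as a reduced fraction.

Enumerate traces; 18 have nonzero weight after conditioning:
  (Y=2, U=0, X=2, W=1, Z=1) weight 1/140
  (Y=2, U=0, X=2, W=3, Z=1) weight 1/140
  (Y=2, U=0, X=3, W=1, Z=1) weight 1/140
  (Y=2, U=0, X=3, W=3, Z=1) weight 1/140
  (Y=2, U=0, X=4, W=1, Z=1) weight 1/140
  (Y=2, U=0, X=4, W=3, Z=1) weight 1/140
  (Y=2, U=1, X=2, W=0, Z=0) weight 1/105
  (Y=2, U=1, X=2, W=0, Z=2) weight 1/420
  (Y=2, U=1, X=2, W=2, Z=0) weight 1/105
  … 9 more
Group by W:
  weight(W=0) = 1/28
  weight(W=1) = 3/140
  weight(W=2) = 1/28
  weight(W=3) = 3/140
Total weight = 1/28 + 3/140 + 1/28 + 3/140 = 4/35
P(W=0 | obs) = 1/28 / 4/35 = 5/16
P(W=1 | obs) = 3/140 / 4/35 = 3/16
P(W=2 | obs) = 1/28 / 4/35 = 5/16
P(W=3 | obs) = 3/140 / 4/35 = 3/16

P(W = 0 | obs) = 5/16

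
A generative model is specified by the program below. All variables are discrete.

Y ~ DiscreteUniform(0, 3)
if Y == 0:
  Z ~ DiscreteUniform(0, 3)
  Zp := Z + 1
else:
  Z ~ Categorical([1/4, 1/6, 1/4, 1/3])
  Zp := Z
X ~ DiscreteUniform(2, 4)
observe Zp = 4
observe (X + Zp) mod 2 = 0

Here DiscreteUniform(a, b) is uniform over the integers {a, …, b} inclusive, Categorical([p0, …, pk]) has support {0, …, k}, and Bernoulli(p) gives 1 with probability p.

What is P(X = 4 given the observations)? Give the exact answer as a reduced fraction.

Enumerate traces; 2 have nonzero weight after conditioning:
  (Y=0, Z=3, X=2) weight 1/48
  (Y=0, Z=3, X=4) weight 1/48
Group by X:
  weight(X=2) = 1/48
  weight(X=4) = 1/48
Total weight = 1/48 + 1/48 = 1/24
P(X=2 | obs) = 1/48 / 1/24 = 1/2
P(X=4 | obs) = 1/48 / 1/24 = 1/2

P(X = 4 | obs) = 1/2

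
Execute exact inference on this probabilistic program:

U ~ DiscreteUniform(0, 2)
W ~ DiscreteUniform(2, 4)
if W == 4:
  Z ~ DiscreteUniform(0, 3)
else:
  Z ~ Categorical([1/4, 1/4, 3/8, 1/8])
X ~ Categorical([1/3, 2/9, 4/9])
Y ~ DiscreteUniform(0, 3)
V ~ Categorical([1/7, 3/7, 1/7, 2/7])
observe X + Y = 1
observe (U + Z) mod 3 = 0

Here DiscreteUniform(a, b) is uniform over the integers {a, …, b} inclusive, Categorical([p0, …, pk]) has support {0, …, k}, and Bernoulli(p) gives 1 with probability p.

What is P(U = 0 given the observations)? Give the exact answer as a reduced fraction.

Enumerate traces; 96 have nonzero weight after conditioning:
  (U=0, W=2, Z=0, X=0, Y=1, V=0) weight 1/3024
  (U=0, W=2, Z=0, X=0, Y=1, V=1) weight 1/1008
  (U=0, W=2, Z=0, X=0, Y=1, V=2) weight 1/3024
  (U=0, W=2, Z=0, X=0, Y=1, V=3) weight 1/1512
  (U=0, W=2, Z=0, X=1, Y=0, V=0) weight 1/4536
  (U=0, W=2, Z=0, X=1, Y=0, V=1) weight 1/1512
  (U=0, W=2, Z=0, X=1, Y=0, V=2) weight 1/4536
  (U=0, W=2, Z=0, X=1, Y=0, V=3) weight 1/2268
  (U=1, W=2, Z=2, X=0, Y=1, V=0) weight 1/2016
  (U=2, W=2, Z=1, X=0, Y=1, V=0) weight 1/3024
  … 86 more
Group by U:
  weight(U=0) = 25/1296
  weight(U=1) = 5/324
  weight(U=2) = 5/432
Total weight = 25/1296 + 5/324 + 5/432 = 5/108
P(U=0 | obs) = 25/1296 / 5/108 = 5/12
P(U=1 | obs) = 5/324 / 5/108 = 1/3
P(U=2 | obs) = 5/432 / 5/108 = 1/4

P(U = 0 | obs) = 5/12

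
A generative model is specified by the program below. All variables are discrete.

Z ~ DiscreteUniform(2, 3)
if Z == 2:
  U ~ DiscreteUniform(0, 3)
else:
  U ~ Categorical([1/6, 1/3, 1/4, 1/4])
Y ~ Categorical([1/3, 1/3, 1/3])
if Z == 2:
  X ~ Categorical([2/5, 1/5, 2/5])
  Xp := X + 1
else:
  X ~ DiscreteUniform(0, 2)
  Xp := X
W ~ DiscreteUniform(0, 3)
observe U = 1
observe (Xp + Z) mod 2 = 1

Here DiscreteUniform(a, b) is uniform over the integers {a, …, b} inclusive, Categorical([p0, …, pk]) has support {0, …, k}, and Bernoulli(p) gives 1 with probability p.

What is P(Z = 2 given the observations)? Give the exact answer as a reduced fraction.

P(Z = 2 | obs) = 9/19

Enumerate traces; 48 have nonzero weight after conditioning:
  (Z=2, U=1, Y=0, X=0, W=0) weight 1/240
  (Z=2, U=1, Y=0, X=0, W=1) weight 1/240
  (Z=2, U=1, Y=0, X=0, W=2) weight 1/240
  (Z=2, U=1, Y=0, X=0, W=3) weight 1/240
  (Z=2, U=1, Y=0, X=2, W=0) weight 1/240
  (Z=2, U=1, Y=0, X=2, W=1) weight 1/240
  (Z=2, U=1, Y=0, X=2, W=2) weight 1/240
  (Z=2, U=1, Y=0, X=2, W=3) weight 1/240
  (Z=3, U=1, Y=0, X=0, W=0) weight 1/216
  … 39 more
Group by Z:
  weight(Z=2) = 1/10
  weight(Z=3) = 1/9
Total weight = 1/10 + 1/9 = 19/90
P(Z=2 | obs) = 1/10 / 19/90 = 9/19
P(Z=3 | obs) = 1/9 / 19/90 = 10/19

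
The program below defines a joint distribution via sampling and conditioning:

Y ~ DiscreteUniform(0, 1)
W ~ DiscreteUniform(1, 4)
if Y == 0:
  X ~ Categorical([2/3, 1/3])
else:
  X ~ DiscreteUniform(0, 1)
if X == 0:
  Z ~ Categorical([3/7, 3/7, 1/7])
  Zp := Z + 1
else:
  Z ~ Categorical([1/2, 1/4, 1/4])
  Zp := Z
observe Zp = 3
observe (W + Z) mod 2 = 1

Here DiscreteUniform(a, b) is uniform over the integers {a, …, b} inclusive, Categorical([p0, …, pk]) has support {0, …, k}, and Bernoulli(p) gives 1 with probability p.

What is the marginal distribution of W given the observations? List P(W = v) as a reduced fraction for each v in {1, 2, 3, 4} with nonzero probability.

Enumerate traces; 4 have nonzero weight after conditioning:
  (Y=0, W=1, X=0, Z=2) weight 1/84
  (Y=0, W=3, X=0, Z=2) weight 1/84
  (Y=1, W=1, X=0, Z=2) weight 1/112
  (Y=1, W=3, X=0, Z=2) weight 1/112
Group by W:
  weight(W=1) = 1/48
  weight(W=3) = 1/48
Total weight = 1/48 + 1/48 = 1/24
P(W=1 | obs) = 1/48 / 1/24 = 1/2
P(W=3 | obs) = 1/48 / 1/24 = 1/2

P(W=1) = 1/2, P(W=3) = 1/2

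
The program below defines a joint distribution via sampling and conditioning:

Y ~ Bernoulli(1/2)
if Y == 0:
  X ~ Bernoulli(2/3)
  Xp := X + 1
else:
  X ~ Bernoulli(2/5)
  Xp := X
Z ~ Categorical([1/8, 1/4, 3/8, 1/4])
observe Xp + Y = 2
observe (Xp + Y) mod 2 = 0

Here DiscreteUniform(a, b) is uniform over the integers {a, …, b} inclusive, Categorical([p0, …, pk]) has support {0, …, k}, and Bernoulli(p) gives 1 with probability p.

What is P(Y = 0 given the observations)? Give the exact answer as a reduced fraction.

Enumerate traces; 8 have nonzero weight after conditioning:
  (Y=0, X=1, Z=0) weight 1/24
  (Y=0, X=1, Z=1) weight 1/12
  (Y=0, X=1, Z=2) weight 1/8
  (Y=0, X=1, Z=3) weight 1/12
  (Y=1, X=1, Z=0) weight 1/40
  (Y=1, X=1, Z=1) weight 1/20
  (Y=1, X=1, Z=2) weight 3/40
  (Y=1, X=1, Z=3) weight 1/20
Group by Y:
  weight(Y=0) = 1/3
  weight(Y=1) = 1/5
Total weight = 1/3 + 1/5 = 8/15
P(Y=0 | obs) = 1/3 / 8/15 = 5/8
P(Y=1 | obs) = 1/5 / 8/15 = 3/8

P(Y = 0 | obs) = 5/8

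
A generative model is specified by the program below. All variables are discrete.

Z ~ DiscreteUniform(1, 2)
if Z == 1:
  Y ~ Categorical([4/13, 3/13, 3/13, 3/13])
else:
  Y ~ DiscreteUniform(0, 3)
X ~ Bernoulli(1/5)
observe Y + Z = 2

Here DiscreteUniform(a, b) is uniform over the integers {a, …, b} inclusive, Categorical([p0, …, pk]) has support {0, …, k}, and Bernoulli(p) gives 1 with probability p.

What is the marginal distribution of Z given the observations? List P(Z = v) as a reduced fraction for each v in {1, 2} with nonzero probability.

P(Z=1) = 12/25, P(Z=2) = 13/25

Enumerate traces; 4 have nonzero weight after conditioning:
  (Z=1, Y=1, X=0) weight 6/65
  (Z=1, Y=1, X=1) weight 3/130
  (Z=2, Y=0, X=0) weight 1/10
  (Z=2, Y=0, X=1) weight 1/40
Group by Z:
  weight(Z=1) = 3/26
  weight(Z=2) = 1/8
Total weight = 3/26 + 1/8 = 25/104
P(Z=1 | obs) = 3/26 / 25/104 = 12/25
P(Z=2 | obs) = 1/8 / 25/104 = 13/25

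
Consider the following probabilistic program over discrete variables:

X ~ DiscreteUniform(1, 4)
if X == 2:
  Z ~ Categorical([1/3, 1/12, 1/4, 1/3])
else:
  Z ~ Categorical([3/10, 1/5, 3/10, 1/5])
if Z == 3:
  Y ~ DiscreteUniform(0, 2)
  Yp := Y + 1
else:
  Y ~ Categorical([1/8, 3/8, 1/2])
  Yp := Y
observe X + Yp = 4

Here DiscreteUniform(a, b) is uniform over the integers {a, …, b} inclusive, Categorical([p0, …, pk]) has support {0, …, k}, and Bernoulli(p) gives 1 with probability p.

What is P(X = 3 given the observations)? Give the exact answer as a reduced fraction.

P(X = 3 | obs) = 3/8

Enumerate traces; 12 have nonzero weight after conditioning:
  (X=1, Z=3, Y=2) weight 1/60
  (X=2, Z=0, Y=2) weight 1/24
  (X=2, Z=1, Y=2) weight 1/96
  (X=2, Z=2, Y=2) weight 1/32
  (X=2, Z=3, Y=1) weight 1/36
  (X=3, Z=0, Y=1) weight 9/320
  (X=3, Z=1, Y=1) weight 3/160
  (X=3, Z=2, Y=1) weight 9/320
  (X=4, Z=0, Y=0) weight 3/320
  … 3 more
Group by X:
  weight(X=1) = 1/60
  weight(X=2) = 1/9
  weight(X=3) = 11/120
  weight(X=4) = 1/40
Total weight = 1/60 + 1/9 + 11/120 + 1/40 = 11/45
P(X=1 | obs) = 1/60 / 11/45 = 3/44
P(X=2 | obs) = 1/9 / 11/45 = 5/11
P(X=3 | obs) = 11/120 / 11/45 = 3/8
P(X=4 | obs) = 1/40 / 11/45 = 9/88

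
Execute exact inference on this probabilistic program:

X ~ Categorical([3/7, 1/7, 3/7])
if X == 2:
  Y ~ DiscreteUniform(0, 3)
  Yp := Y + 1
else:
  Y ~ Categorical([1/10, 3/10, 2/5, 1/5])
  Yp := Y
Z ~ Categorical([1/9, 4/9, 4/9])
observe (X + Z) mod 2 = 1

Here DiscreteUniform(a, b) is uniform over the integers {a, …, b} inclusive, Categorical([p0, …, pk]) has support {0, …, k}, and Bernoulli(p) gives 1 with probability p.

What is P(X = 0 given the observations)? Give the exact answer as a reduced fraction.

P(X = 0 | obs) = 12/29

Enumerate traces; 16 have nonzero weight after conditioning:
  (X=0, Y=0, Z=1) weight 2/105
  (X=0, Y=1, Z=1) weight 2/35
  (X=0, Y=2, Z=1) weight 8/105
  (X=0, Y=3, Z=1) weight 4/105
  (X=1, Y=0, Z=0) weight 1/630
  (X=1, Y=0, Z=2) weight 2/315
  (X=1, Y=1, Z=0) weight 1/210
  (X=1, Y=1, Z=2) weight 2/105
  (X=2, Y=0, Z=1) weight 1/21
  … 7 more
Group by X:
  weight(X=0) = 4/21
  weight(X=1) = 5/63
  weight(X=2) = 4/21
Total weight = 4/21 + 5/63 + 4/21 = 29/63
P(X=0 | obs) = 4/21 / 29/63 = 12/29
P(X=1 | obs) = 5/63 / 29/63 = 5/29
P(X=2 | obs) = 4/21 / 29/63 = 12/29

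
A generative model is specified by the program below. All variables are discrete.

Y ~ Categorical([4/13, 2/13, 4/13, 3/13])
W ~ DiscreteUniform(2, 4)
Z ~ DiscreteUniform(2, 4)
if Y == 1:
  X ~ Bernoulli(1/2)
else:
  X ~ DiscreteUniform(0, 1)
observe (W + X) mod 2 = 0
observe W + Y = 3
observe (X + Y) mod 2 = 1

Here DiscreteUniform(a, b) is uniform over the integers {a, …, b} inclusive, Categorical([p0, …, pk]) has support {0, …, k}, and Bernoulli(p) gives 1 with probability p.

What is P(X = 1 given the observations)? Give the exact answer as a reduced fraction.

Enumerate traces; 6 have nonzero weight after conditioning:
  (Y=0, W=3, Z=2, X=1) weight 2/117
  (Y=0, W=3, Z=3, X=1) weight 2/117
  (Y=0, W=3, Z=4, X=1) weight 2/117
  (Y=1, W=2, Z=2, X=0) weight 1/117
  (Y=1, W=2, Z=3, X=0) weight 1/117
  (Y=1, W=2, Z=4, X=0) weight 1/117
Group by X:
  weight(X=0) = 1/39
  weight(X=1) = 2/39
Total weight = 1/39 + 2/39 = 1/13
P(X=0 | obs) = 1/39 / 1/13 = 1/3
P(X=1 | obs) = 2/39 / 1/13 = 2/3

P(X = 1 | obs) = 2/3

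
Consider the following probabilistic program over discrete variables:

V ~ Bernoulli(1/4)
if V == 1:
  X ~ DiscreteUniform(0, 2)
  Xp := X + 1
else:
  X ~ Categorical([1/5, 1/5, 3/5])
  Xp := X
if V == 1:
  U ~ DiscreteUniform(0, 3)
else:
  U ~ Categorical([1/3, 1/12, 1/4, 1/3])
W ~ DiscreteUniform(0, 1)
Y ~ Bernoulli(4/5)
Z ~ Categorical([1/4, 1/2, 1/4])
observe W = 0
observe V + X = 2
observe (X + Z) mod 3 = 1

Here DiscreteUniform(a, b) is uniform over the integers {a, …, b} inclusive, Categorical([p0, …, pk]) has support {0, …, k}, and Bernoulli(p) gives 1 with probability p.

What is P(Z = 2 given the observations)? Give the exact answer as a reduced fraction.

Enumerate traces; 16 have nonzero weight after conditioning:
  (V=0, X=2, U=0, W=0, Y=0, Z=2) weight 3/800
  (V=0, X=2, U=0, W=0, Y=1, Z=2) weight 3/200
  (V=0, X=2, U=1, W=0, Y=0, Z=2) weight 3/3200
  (V=0, X=2, U=1, W=0, Y=1, Z=2) weight 3/800
  (V=0, X=2, U=2, W=0, Y=0, Z=2) weight 9/3200
  (V=0, X=2, U=2, W=0, Y=1, Z=2) weight 9/800
  (V=0, X=2, U=3, W=0, Y=0, Z=2) weight 3/800
  (V=0, X=2, U=3, W=0, Y=1, Z=2) weight 3/200
  (V=1, X=1, U=0, W=0, Y=0, Z=0) weight 1/1920
  … 7 more
Group by Z:
  weight(Z=0) = 1/96
  weight(Z=2) = 9/160
Total weight = 1/96 + 9/160 = 1/15
P(Z=0 | obs) = 1/96 / 1/15 = 5/32
P(Z=2 | obs) = 9/160 / 1/15 = 27/32

P(Z = 2 | obs) = 27/32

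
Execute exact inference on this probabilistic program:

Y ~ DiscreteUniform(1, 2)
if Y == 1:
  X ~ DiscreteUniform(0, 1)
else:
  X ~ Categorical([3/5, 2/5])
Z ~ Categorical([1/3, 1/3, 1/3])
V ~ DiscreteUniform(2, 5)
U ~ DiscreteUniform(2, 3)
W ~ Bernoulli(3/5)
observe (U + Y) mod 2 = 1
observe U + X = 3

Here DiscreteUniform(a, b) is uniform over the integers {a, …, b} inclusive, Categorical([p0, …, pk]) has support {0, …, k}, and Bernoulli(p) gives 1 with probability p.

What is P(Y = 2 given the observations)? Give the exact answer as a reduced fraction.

Enumerate traces; 48 have nonzero weight after conditioning:
  (Y=1, X=1, Z=0, V=2, U=2, W=0) weight 1/240
  (Y=1, X=1, Z=0, V=2, U=2, W=1) weight 1/160
  (Y=1, X=1, Z=0, V=3, U=2, W=0) weight 1/240
  (Y=1, X=1, Z=0, V=3, U=2, W=1) weight 1/160
  (Y=1, X=1, Z=0, V=4, U=2, W=0) weight 1/240
  (Y=1, X=1, Z=0, V=4, U=2, W=1) weight 1/160
  (Y=1, X=1, Z=0, V=5, U=2, W=0) weight 1/240
  (Y=1, X=1, Z=0, V=5, U=2, W=1) weight 1/160
  (Y=2, X=0, Z=0, V=2, U=3, W=0) weight 1/200
  … 39 more
Group by Y:
  weight(Y=1) = 1/8
  weight(Y=2) = 3/20
Total weight = 1/8 + 3/20 = 11/40
P(Y=1 | obs) = 1/8 / 11/40 = 5/11
P(Y=2 | obs) = 3/20 / 11/40 = 6/11

P(Y = 2 | obs) = 6/11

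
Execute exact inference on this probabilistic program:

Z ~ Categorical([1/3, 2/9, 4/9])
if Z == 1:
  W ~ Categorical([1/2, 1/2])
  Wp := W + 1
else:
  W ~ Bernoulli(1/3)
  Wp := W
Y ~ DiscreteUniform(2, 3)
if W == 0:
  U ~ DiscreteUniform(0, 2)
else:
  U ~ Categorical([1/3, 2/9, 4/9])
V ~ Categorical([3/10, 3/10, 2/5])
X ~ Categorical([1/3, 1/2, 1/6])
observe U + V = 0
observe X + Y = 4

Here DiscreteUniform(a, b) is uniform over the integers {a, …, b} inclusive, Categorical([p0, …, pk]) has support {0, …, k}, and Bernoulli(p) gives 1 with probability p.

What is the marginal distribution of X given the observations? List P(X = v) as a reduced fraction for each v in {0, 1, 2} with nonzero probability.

P(X=1) = 3/4, P(X=2) = 1/4

Enumerate traces; 12 have nonzero weight after conditioning:
  (Z=0, W=0, Y=2, U=0, V=0, X=2) weight 1/540
  (Z=0, W=0, Y=3, U=0, V=0, X=1) weight 1/180
  (Z=0, W=1, Y=2, U=0, V=0, X=2) weight 1/1080
  (Z=0, W=1, Y=3, U=0, V=0, X=1) weight 1/360
  (Z=1, W=0, Y=2, U=0, V=0, X=2) weight 1/1080
  (Z=1, W=0, Y=3, U=0, V=0, X=1) weight 1/360
  (Z=1, W=1, Y=2, U=0, V=0, X=2) weight 1/1080
  (Z=1, W=1, Y=3, U=0, V=0, X=1) weight 1/360
  … 4 more
Group by X:
  weight(X=1) = 1/40
  weight(X=2) = 1/120
Total weight = 1/40 + 1/120 = 1/30
P(X=1 | obs) = 1/40 / 1/30 = 3/4
P(X=2 | obs) = 1/120 / 1/30 = 1/4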